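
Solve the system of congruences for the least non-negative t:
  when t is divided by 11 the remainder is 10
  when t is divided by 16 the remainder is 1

65

From t ≡ 10 (mod 11) write t = 10 + 11s. Substituting into t ≡ 1 (mod 16) gives 11s ≡ 7 (mod 16), and since 11⁻¹ ≡ 3 (mod 16), s ≡ 5. Hence t ≡ 10 + 11·5 = 65 (mod 176).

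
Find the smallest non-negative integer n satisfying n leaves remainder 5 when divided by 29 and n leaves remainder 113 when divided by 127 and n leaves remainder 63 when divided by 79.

From n ≡ 5 (mod 29) write n = 5 + 29t. Substituting into n ≡ 113 (mod 127) gives 29t ≡ 108 (mod 127), and since 29⁻¹ ≡ 92 (mod 127), t ≡ 30. Hence n ≡ 5 + 29·30 = 875 (mod 3683).
From n ≡ 875 (mod 3683) write n = 875 + 3683t. Substituting into n ≡ 63 (mod 79) gives 3683t ≡ 57 (mod 79), and since 49⁻¹ ≡ 50 (mod 79), t ≡ 6. Hence n ≡ 875 + 3683·6 = 22973 (mod 290957).

22973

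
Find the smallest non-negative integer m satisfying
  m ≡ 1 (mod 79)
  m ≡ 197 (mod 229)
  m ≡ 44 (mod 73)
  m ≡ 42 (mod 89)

The moduli are pairwise coprime; N = 79·229·73·89 = 117537227.
N/79 = 1487813; 1487813 ≡ 6 (mod 79); 6·66 ≡ 1, so inverse 66.
N/229 = 513263; 513263 ≡ 74 (mod 229); 74·65 ≡ 1, so inverse 65.
N/73 = 1610099; 1610099 ≡ 11 (mod 73); 11·20 ≡ 1, so inverse 20.
N/89 = 1320643; 1320643 ≡ 61 (mod 89); 61·54 ≡ 1, so inverse 54.
m ≡ 1·1487813·66 + 197·513263·65 + 44·1610099·20 + 42·1320643·54 = 11082633817.
11082633817 mod 117537227 = 34134479.

34134479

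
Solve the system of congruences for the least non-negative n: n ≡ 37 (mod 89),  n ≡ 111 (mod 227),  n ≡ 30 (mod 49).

The moduli are pairwise coprime; M = 89·227·49 = 989947.
M/89 = 11123; 11123 ≡ 87 (mod 89); 87·44 ≡ 1, so inverse 44.
M/227 = 4361; 4361 ≡ 48 (mod 227); 48·175 ≡ 1, so inverse 175.
M/49 = 20203; 20203 ≡ 15 (mod 49); 15·36 ≡ 1, so inverse 36.
n ≡ 37·11123·44 + 111·4361·175 + 30·20203·36 = 124639909.
124639909 mod 989947 = 896534.

896534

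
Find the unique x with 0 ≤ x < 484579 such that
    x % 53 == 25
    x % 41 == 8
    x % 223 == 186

The moduli are pairwise coprime; N = 53·41·223 = 484579.
N/53 = 9143; 9143 ≡ 27 (mod 53); 27·2 ≡ 1, so inverse 2.
N/41 = 11819; 11819 ≡ 11 (mod 41); 11·15 ≡ 1, so inverse 15.
N/223 = 2173; 2173 ≡ 166 (mod 223); 166·133 ≡ 1, so inverse 133.
x ≡ 25·9143·2 + 8·11819·15 + 186·2173·133 = 55631104.
55631104 mod 484579 = 389098.

389098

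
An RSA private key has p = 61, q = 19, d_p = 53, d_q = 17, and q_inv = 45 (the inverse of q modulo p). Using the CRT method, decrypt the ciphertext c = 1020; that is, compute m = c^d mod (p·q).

m₁ = c^(d_p) mod p: c ≡ 44 (mod 61), and 44^53 mod 61 = 2.
m₂ = c^(d_q) mod q: c ≡ 13 (mod 19), and 13^17 mod 19 = 3.
h = q_inv·(m₁ − m₂) mod p = 45·(2 − 3) mod 61 = 16.
m = m₂ + h·q = 3 + 16·19 = 307.

307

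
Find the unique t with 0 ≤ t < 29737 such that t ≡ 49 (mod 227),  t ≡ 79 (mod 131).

16847

From t ≡ 49 (mod 227) write t = 49 + 227s. Substituting into t ≡ 79 (mod 131) gives 227s ≡ 30 (mod 131), and since 96⁻¹ ≡ 116 (mod 131), s ≡ 74. Hence t ≡ 49 + 227·74 = 16847 (mod 29737).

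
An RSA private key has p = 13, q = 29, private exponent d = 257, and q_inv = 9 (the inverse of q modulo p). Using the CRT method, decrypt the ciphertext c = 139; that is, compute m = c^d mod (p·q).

315

d_p = d mod (p−1) = 257 mod 12 = 5; d_q = d mod (q−1) = 5.
m₁ = c^(d_p) mod p: c ≡ 9 (mod 13), and 9^5 mod 13 = 3.
m₂ = c^(d_q) mod q: c ≡ 23 (mod 29), and 23^5 mod 29 = 25.
h = q_inv·(m₁ − m₂) mod p = 9·(3 − 25) mod 13 = 10.
m = m₂ + h·q = 25 + 10·29 = 315.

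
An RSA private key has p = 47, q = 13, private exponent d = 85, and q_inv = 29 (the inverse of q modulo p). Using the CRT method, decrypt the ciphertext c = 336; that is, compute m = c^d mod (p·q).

d_p = d mod (p−1) = 85 mod 46 = 39; d_q = d mod (q−1) = 1.
m₁ = c^(d_p) mod p: c ≡ 7 (mod 47), and 7^39 mod 47 = 21.
m₂ = c^(d_q) mod q: c ≡ 11 (mod 13), and 11^1 mod 13 = 11.
h = q_inv·(m₁ − m₂) mod p = 29·(21 − 11) mod 47 = 8.
m = m₂ + h·q = 11 + 8·13 = 115.

115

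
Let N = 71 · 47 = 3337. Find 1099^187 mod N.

1743

Mod 71: 1099 ≡ 34; by Fermat, exponent reduces to 187 mod 70 = 47; 34^47 ≡ 39 (mod 71).
Mod 47: 1099 ≡ 18; by Fermat, exponent reduces to 187 mod 46 = 3; 18^3 ≡ 4 (mod 47).
Combine by CRT: x ≡ 39 (mod 71), x ≡ 4 (mod 47) ⇒ x ≡ 1743 (mod 3337).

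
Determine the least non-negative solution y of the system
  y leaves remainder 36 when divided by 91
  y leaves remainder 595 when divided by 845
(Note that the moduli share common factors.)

3130

gcd(91, 845) = 13 and 13 | (595 − 36), so the pair is consistent; merging gives y ≡ 3130 (mod 5915), where 5915 = lcm(91, 845).
The solution is unique modulo lcm(91, 845) = 5915.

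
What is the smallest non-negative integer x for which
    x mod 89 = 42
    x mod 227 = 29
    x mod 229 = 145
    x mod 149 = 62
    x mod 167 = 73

2882340247

From x ≡ 42 (mod 89) write x = 42 + 89t. Substituting into x ≡ 29 (mod 227) gives 89t ≡ 214 (mod 227), and since 89⁻¹ ≡ 176 (mod 227), t ≡ 209. Hence x ≡ 42 + 89·209 = 18643 (mod 20203).
From x ≡ 18643 (mod 20203) write x = 18643 + 20203t. Substituting into x ≡ 145 (mod 229) gives 20203t ≡ 51 (mod 229), and since 51⁻¹ ≡ 9 (mod 229), t ≡ 1. Hence x ≡ 18643 + 20203·1 = 38846 (mod 4626487).
From x ≡ 38846 (mod 4626487) write x = 38846 + 4626487t. Substituting into x ≡ 62 (mod 149) gives 4626487t ≡ 105 (mod 149), and since 37⁻¹ ≡ 145 (mod 149), t ≡ 27. Hence x ≡ 38846 + 4626487·27 = 124953995 (mod 689346563).
From x ≡ 124953995 (mod 689346563) write x = 124953995 + 689346563t. Substituting into x ≡ 73 (mod 167) gives 689346563t ≡ 154 (mod 167), and since 122⁻¹ ≡ 141 (mod 167), t ≡ 4. Hence x ≡ 124953995 + 689346563·4 = 2882340247 (mod 115120876021).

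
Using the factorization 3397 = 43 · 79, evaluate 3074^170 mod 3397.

Mod 43: 3074 ≡ 21; by Fermat, exponent reduces to 170 mod 42 = 2; 21^2 ≡ 11 (mod 43).
Mod 79: 3074 ≡ 72; by Fermat, exponent reduces to 170 mod 78 = 14; 72^14 ≡ 76 (mod 79).
Combine by CRT: x ≡ 11 (mod 43), x ≡ 76 (mod 79) ⇒ x ≡ 3236 (mod 3397).

3236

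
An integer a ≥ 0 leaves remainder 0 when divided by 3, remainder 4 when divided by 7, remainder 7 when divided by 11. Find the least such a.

The moduli are pairwise coprime; N = 3·7·11 = 231.
N/3 = 77; 77 ≡ 2 (mod 3); 2·2 ≡ 1, so inverse 2.
N/7 = 33; 33 ≡ 5 (mod 7); 5·3 ≡ 1, so inverse 3.
N/11 = 21; 21 ≡ 10 (mod 11); 10·10 ≡ 1, so inverse 10.
a ≡ 0·77·2 + 4·33·3 + 7·21·10 = 1866.
1866 mod 231 = 18.

18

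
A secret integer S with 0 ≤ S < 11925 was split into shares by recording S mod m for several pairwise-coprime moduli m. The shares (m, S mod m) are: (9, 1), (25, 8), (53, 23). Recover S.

11683

The moduli are pairwise coprime; N = 9·25·53 = 11925.
N/9 = 1325; 1325 ≡ 2 (mod 9); 2·5 ≡ 1, so inverse 5.
N/25 = 477; 477 ≡ 2 (mod 25); 2·13 ≡ 1, so inverse 13.
N/53 = 225; 225 ≡ 13 (mod 53); 13·49 ≡ 1, so inverse 49.
S ≡ 1·1325·5 + 8·477·13 + 23·225·49 = 309808.
309808 mod 11925 = 11683.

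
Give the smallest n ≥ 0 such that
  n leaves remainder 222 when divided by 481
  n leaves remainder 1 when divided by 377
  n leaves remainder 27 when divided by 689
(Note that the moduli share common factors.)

gcd(481, 377) = 13 and 13 | (1 − 222), so the pair is consistent; merging gives n ≡ 7918 (mod 13949), where 13949 = lcm(481, 377).
gcd(13949, 689) = 13 and 13 | (27 − 7918), so the pair is consistent; merging gives n ≡ 607725 (mod 739297), where 739297 = lcm(13949, 689).
The solution is unique modulo lcm(481, 377, 689) = 739297.

607725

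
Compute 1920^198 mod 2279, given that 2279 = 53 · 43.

59

Mod 53: 1920 ≡ 12; by Fermat, exponent reduces to 198 mod 52 = 42; 12^42 ≡ 6 (mod 53).
Mod 43: 1920 ≡ 28; by Fermat, exponent reduces to 198 mod 42 = 30; 28^30 ≡ 16 (mod 43).
Combine by CRT: x ≡ 6 (mod 53), x ≡ 16 (mod 43) ⇒ x ≡ 59 (mod 2279).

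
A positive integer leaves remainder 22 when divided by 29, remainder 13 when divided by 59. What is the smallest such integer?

From n ≡ 22 (mod 29) write n = 22 + 29t. Substituting into n ≡ 13 (mod 59) gives 29t ≡ 50 (mod 59), and since 29⁻¹ ≡ 57 (mod 59), t ≡ 18. Hence n ≡ 22 + 29·18 = 544 (mod 1711).

544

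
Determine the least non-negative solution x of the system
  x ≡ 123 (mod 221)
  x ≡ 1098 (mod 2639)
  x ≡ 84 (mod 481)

1096283

gcd(221, 2639) = 13 and 13 | (1098 − 123), so the pair is consistent; merging gives x ≡ 19571 (mod 44863), where 44863 = lcm(221, 2639).
gcd(44863, 481) = 13 and 13 | (84 − 19571), so the pair is consistent; merging gives x ≡ 1096283 (mod 1659931), where 1659931 = lcm(44863, 481).
The solution is unique modulo lcm(221, 2639, 481) = 1659931.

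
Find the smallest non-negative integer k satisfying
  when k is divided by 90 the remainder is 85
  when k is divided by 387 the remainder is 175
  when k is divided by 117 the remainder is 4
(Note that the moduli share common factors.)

27265

gcd(90, 387) = 9 and 9 | (175 − 85), so the pair is consistent; merging gives k ≡ 175 (mod 3870), where 3870 = lcm(90, 387).
gcd(3870, 117) = 9 and 9 | (4 − 175), so the pair is consistent; merging gives k ≡ 27265 (mod 50310), where 50310 = lcm(3870, 117).
The solution is unique modulo lcm(90, 387, 117) = 50310.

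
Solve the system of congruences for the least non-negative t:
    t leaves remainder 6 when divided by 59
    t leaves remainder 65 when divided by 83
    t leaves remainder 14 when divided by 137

The moduli are pairwise coprime; N = 59·83·137 = 670889.
N/59 = 11371; 11371 ≡ 43 (mod 59); 43·11 ≡ 1, so inverse 11.
N/83 = 8083; 8083 ≡ 32 (mod 83); 32·13 ≡ 1, so inverse 13.
N/137 = 4897; 4897 ≡ 102 (mod 137); 102·90 ≡ 1, so inverse 90.
t ≡ 6·11371·11 + 65·8083·13 + 14·4897·90 = 13750841.
13750841 mod 670889 = 333061.

333061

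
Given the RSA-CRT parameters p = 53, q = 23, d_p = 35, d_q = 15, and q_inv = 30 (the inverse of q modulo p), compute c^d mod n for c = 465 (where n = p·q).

m₁ = c^(d_p) mod p: c ≡ 41 (mod 53), and 41^35 mod 53 = 14.
m₂ = c^(d_q) mod q: c ≡ 5 (mod 23), and 5^15 mod 23 = 19.
h = q_inv·(m₁ − m₂) mod p = 30·(14 − 19) mod 53 = 9.
m = m₂ + h·q = 19 + 9·23 = 226.

226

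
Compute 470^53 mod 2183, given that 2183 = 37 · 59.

Mod 37: 470 ≡ 26; by Fermat, exponent reduces to 53 mod 36 = 17; 26^17 ≡ 10 (mod 37).
Mod 59: 470 ≡ 57; 57^53 ≡ 35 (mod 59).
Combine by CRT: x ≡ 10 (mod 37), x ≡ 35 (mod 59) ⇒ x ≡ 861 (mod 2183).

861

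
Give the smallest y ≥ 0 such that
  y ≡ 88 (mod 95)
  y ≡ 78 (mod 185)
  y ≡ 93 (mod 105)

48918

gcd(95, 185) = 5 and 5 | (78 − 88), so the pair is consistent; merging gives y ≡ 3223 (mod 3515), where 3515 = lcm(95, 185).
gcd(3515, 105) = 5 and 5 | (93 − 3223), so the pair is consistent; merging gives y ≡ 48918 (mod 73815), where 73815 = lcm(3515, 105).
The solution is unique modulo lcm(95, 185, 105) = 73815.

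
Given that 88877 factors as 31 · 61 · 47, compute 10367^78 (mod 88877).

83177

Mod 31: 10367 ≡ 13; by Fermat, exponent reduces to 78 mod 30 = 18; 13^18 ≡ 4 (mod 31).
Mod 61: 10367 ≡ 58; by Fermat, exponent reduces to 78 mod 60 = 18; 58^18 ≡ 34 (mod 61).
Mod 47: 10367 ≡ 27; by Fermat, exponent reduces to 78 mod 46 = 32; 27^32 ≡ 34 (mod 47).
Combine by CRT: x ≡ 4 (mod 31), x ≡ 34 (mod 61), x ≡ 34 (mod 47) ⇒ x ≡ 83177 (mod 88877).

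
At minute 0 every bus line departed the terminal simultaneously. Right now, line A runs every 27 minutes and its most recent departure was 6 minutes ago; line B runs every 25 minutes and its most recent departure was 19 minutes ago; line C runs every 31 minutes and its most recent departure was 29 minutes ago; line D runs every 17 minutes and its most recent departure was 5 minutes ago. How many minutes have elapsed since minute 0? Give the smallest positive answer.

340719

The moduli are pairwise coprime; N = 27·25·31·17 = 355725.
N/27 = 13175; 13175 ≡ 26 (mod 27); 26·26 ≡ 1, so inverse 26.
N/25 = 14229; 14229 ≡ 4 (mod 25); 4·19 ≡ 1, so inverse 19.
N/31 = 11475; 11475 ≡ 5 (mod 31); 5·25 ≡ 1, so inverse 25.
N/17 = 20925; 20925 ≡ 15 (mod 17); 15·8 ≡ 1, so inverse 8.
t ≡ 6·13175·26 + 19·14229·19 + 29·11475·25 + 5·20925·8 = 16348344.
16348344 mod 355725 = 340719.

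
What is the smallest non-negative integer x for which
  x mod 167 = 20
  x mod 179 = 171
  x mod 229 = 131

4255180

Combine the congruences pairwise.
From x ≡ 20 (mod 167) write x = 20 + 167t. Substituting into x ≡ 171 (mod 179) gives 167t ≡ 151 (mod 179), and since 167⁻¹ ≡ 164 (mod 179), t ≡ 62. Hence x ≡ 20 + 167·62 = 10374 (mod 29893).
From x ≡ 10374 (mod 29893) write x = 10374 + 29893t. Substituting into x ≡ 131 (mod 229) gives 29893t ≡ 62 (mod 229), and since 123⁻¹ ≡ 54 (mod 229), t ≡ 142. Hence x ≡ 10374 + 29893·142 = 4255180 (mod 6845497).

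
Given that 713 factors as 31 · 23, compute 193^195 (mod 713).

Mod 31: 193 ≡ 7; by Fermat, exponent reduces to 195 mod 30 = 15; 7^15 ≡ 1 (mod 31).
Mod 23: 193 ≡ 9; by Fermat, exponent reduces to 195 mod 22 = 19; 9^19 ≡ 13 (mod 23).
Combine by CRT: x ≡ 1 (mod 31), x ≡ 13 (mod 23) ⇒ x ≡ 404 (mod 713).

404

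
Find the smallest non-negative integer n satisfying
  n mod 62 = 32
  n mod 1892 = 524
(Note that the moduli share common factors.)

8092

Combine the congruences pairwise.
gcd(62, 1892) = 2 and 2 | (524 − 32), so the pair is consistent; merging gives n ≡ 8092 (mod 58652), where 58652 = lcm(62, 1892).
The solution is unique modulo lcm(62, 1892) = 58652.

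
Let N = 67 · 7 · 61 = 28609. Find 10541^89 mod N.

Mod 67: 10541 ≡ 22; by Fermat, exponent reduces to 89 mod 66 = 23; 22^23 ≡ 22 (mod 67).
Mod 7: 10541 ≡ 6; by Fermat, exponent reduces to 89 mod 6 = 5; 6^5 ≡ 6 (mod 7).
Mod 61: 10541 ≡ 49; by Fermat, exponent reduces to 89 mod 60 = 29; 49^29 ≡ 5 (mod 61).
Combine by CRT: x ≡ 22 (mod 67), x ≡ 6 (mod 7), x ≡ 5 (mod 61) ⇒ x ≡ 23673 (mod 28609).

23673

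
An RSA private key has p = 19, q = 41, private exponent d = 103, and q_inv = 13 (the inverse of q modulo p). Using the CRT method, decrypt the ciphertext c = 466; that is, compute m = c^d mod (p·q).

602

d_p = d mod (p−1) = 103 mod 18 = 13; d_q = d mod (q−1) = 23.
m₁ = c^(d_p) mod p: c ≡ 10 (mod 19), and 10^13 mod 19 = 13.
m₂ = c^(d_q) mod q: c ≡ 15 (mod 41), and 15^23 mod 41 = 28.
h = q_inv·(m₁ − m₂) mod p = 13·(13 − 28) mod 19 = 14.
m = m₂ + h·q = 28 + 14·41 = 602.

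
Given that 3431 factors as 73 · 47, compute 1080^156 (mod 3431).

1834

Mod 73: 1080 ≡ 58; by Fermat, exponent reduces to 156 mod 72 = 12; 58^12 ≡ 9 (mod 73).
Mod 47: 1080 ≡ 46; by Fermat, exponent reduces to 156 mod 46 = 18; 46^18 ≡ 1 (mod 47).
Combine by CRT: x ≡ 9 (mod 73), x ≡ 1 (mod 47) ⇒ x ≡ 1834 (mod 3431).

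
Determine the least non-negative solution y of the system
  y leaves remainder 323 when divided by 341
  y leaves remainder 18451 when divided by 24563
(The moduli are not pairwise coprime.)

657089

gcd(341, 24563) = 11 and 11 | (18451 − 323), so the pair is consistent; merging gives y ≡ 657089 (mod 761453), where 761453 = lcm(341, 24563).
The solution is unique modulo lcm(341, 24563) = 761453.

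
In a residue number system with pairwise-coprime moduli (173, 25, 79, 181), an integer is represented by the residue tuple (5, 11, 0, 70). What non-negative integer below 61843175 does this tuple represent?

The moduli are pairwise coprime; N = 173·25·79·181 = 61843175.
N/173 = 357475; 357475 ≡ 57 (mod 173); 57·85 ≡ 1, so inverse 85.
N/25 = 2473727; 2473727 ≡ 2 (mod 25); 2·13 ≡ 1, so inverse 13.
N/79 = 782825; 782825 ≡ 14 (mod 79); 14·17 ≡ 1, so inverse 17.
N/181 = 341675; 341675 ≡ 128 (mod 181); 128·140 ≡ 1, so inverse 140.
x ≡ 5·357475·85 + 11·2473727·13 + 0·782825·17 + 70·341675·140 = 3854084836.
3854084836 mod 61843175 = 19807986.

19807986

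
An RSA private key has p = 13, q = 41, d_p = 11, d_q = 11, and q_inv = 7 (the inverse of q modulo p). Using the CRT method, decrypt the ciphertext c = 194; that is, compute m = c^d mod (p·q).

311

m₁ = c^(d_p) mod p: c ≡ 12 (mod 13), and 12^11 mod 13 = 12.
m₂ = c^(d_q) mod q: c ≡ 30 (mod 41), and 30^11 mod 41 = 24.
h = q_inv·(m₁ − m₂) mod p = 7·(12 − 24) mod 13 = 7.
m = m₂ + h·q = 24 + 7·41 = 311.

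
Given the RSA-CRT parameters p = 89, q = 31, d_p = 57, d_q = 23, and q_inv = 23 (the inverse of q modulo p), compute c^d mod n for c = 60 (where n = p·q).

302

m₁ = c^(d_p) mod p: c ≡ 60 (mod 89), and 60^57 mod 89 = 35.
m₂ = c^(d_q) mod q: c ≡ 29 (mod 31), and 29^23 mod 31 = 23.
h = q_inv·(m₁ − m₂) mod p = 23·(35 − 23) mod 89 = 9.
m = m₂ + h·q = 23 + 9·31 = 302.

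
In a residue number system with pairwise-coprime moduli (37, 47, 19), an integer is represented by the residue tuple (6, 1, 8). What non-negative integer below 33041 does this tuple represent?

25240

Combine the congruences pairwise.
From x ≡ 6 (mod 37) write x = 6 + 37t. Substituting into x ≡ 1 (mod 47) gives 37t ≡ 42 (mod 47), and since 37⁻¹ ≡ 14 (mod 47), t ≡ 24. Hence x ≡ 6 + 37·24 = 894 (mod 1739).
From x ≡ 894 (mod 1739) write x = 894 + 1739t. Substituting into x ≡ 8 (mod 19) gives 1739t ≡ 7 (mod 19), and since 10⁻¹ ≡ 2 (mod 19), t ≡ 14. Hence x ≡ 894 + 1739·14 = 25240 (mod 33041).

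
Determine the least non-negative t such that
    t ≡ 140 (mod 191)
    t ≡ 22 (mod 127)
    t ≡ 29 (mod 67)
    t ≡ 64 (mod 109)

57444154

The moduli are pairwise coprime; N = 191·127·67·109 = 177148871.
N/191 = 927481; 927481 ≡ 176 (mod 191); 176·140 ≡ 1, so inverse 140.
N/127 = 1394873; 1394873 ≡ 32 (mod 127); 32·4 ≡ 1, so inverse 4.
N/67 = 2644013; 2644013 ≡ 59 (mod 67); 59·25 ≡ 1, so inverse 25.
N/109 = 1625219; 1625219 ≡ 29 (mod 109); 29·94 ≡ 1, so inverse 94.
t ≡ 140·927481·140 + 22·1394873·4 + 29·2644013·25 + 64·1625219·94 = 29995603353.
29995603353 mod 177148871 = 57444154.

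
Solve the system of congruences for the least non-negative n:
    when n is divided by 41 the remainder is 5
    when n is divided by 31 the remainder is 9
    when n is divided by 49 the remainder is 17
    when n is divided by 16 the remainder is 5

533333

The moduli are pairwise coprime; M = 41·31·49·16 = 996464.
M/41 = 24304; 24304 ≡ 32 (mod 41); 32·9 ≡ 1, so inverse 9.
M/31 = 32144; 32144 ≡ 28 (mod 31); 28·10 ≡ 1, so inverse 10.
M/49 = 20336; 20336 ≡ 1 (mod 49), inverse 1.
M/16 = 62279; 62279 ≡ 7 (mod 16); 7·7 ≡ 1, so inverse 7.
n ≡ 5·24304·9 + 9·32144·10 + 17·20336·1 + 5·62279·7 = 6512117.
6512117 mod 996464 = 533333.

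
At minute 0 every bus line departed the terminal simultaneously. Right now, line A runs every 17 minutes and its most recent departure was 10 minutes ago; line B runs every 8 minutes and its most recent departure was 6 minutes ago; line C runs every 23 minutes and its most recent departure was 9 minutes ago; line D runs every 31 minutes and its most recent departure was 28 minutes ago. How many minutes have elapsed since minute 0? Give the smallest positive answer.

From t ≡ 10 (mod 17) write t = 10 + 17s. Substituting into t ≡ 6 (mod 8) gives 17s ≡ 4 (mod 8), and since 1⁻¹ ≡ 1 (mod 8), s ≡ 4. Hence t ≡ 10 + 17·4 = 78 (mod 136).
From t ≡ 78 (mod 136) write t = 78 + 136s. Substituting into t ≡ 9 (mod 23) gives 136s ≡ 0 (mod 23), and since 21⁻¹ ≡ 11 (mod 23), s ≡ 0. Hence t ≡ 78 + 136·0 = 78 (mod 3128).
From t ≡ 78 (mod 3128) write t = 78 + 3128s. Substituting into t ≡ 28 (mod 31) gives 3128s ≡ 12 (mod 31), and since 28⁻¹ ≡ 10 (mod 31), s ≡ 27. Hence t ≡ 78 + 3128·27 = 84534 (mod 96968).

84534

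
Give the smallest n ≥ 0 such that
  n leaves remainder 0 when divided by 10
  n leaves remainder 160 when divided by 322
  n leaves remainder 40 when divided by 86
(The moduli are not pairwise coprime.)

Combine the congruences pairwise.
gcd(10, 322) = 2 and 2 | (160 − 0), so the pair is consistent; merging gives n ≡ 160 (mod 1610), where 1610 = lcm(10, 322).
gcd(1610, 86) = 2 and 2 | (40 − 160), so the pair is consistent; merging gives n ≡ 8210 (mod 69230), where 69230 = lcm(1610, 86).
The solution is unique modulo lcm(10, 322, 86) = 69230.

8210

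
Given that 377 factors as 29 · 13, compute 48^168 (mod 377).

Mod 29: 48 ≡ 19; since 28 | 168, by Fermat 19^168 ≡ 1 (mod 29).
Mod 13: 48 ≡ 9; since 12 | 168, by Fermat 9^168 ≡ 1 (mod 13).
Combine by CRT: x ≡ 1 (mod 29), x ≡ 1 (mod 13) ⇒ x ≡ 1 (mod 377).

1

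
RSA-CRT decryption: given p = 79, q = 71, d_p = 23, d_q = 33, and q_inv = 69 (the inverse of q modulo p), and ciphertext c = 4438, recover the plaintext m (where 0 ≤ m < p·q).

m₁ = c^(d_p) mod p: c ≡ 14 (mod 79), and 14^23 mod 79 = 15.
m₂ = c^(d_q) mod q: c ≡ 36 (mod 71), and 36^33 mod 71 = 4.
h = q_inv·(m₁ − m₂) mod p = 69·(15 − 4) mod 79 = 48.
m = m₂ + h·q = 4 + 48·71 = 3412.

3412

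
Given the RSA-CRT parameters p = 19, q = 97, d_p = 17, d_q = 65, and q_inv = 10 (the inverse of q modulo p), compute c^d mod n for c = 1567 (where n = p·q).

1689

m₁ = c^(d_p) mod p: c ≡ 9 (mod 19), and 9^17 mod 19 = 17.
m₂ = c^(d_q) mod q: c ≡ 15 (mod 97), and 15^65 mod 97 = 40.
h = q_inv·(m₁ − m₂) mod p = 10·(17 − 40) mod 19 = 17.
m = m₂ + h·q = 40 + 17·97 = 1689.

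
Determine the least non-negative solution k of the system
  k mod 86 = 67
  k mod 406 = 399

gcd(86, 406) = 2 and 2 | (399 − 67), so the pair is consistent; merging gives k ≡ 8925 (mod 17458), where 17458 = lcm(86, 406).
The solution is unique modulo lcm(86, 406) = 17458.

8925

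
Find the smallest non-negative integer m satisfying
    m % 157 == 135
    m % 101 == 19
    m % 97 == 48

Combine the congruences pairwise.
From m ≡ 135 (mod 157) write m = 135 + 157t. Substituting into m ≡ 19 (mod 101) gives 157t ≡ 86 (mod 101), and since 56⁻¹ ≡ 92 (mod 101), t ≡ 34. Hence m ≡ 135 + 157·34 = 5473 (mod 15857).
From m ≡ 5473 (mod 15857) write m = 5473 + 15857t. Substituting into m ≡ 48 (mod 97) gives 15857t ≡ 7 (mod 97), and since 46⁻¹ ≡ 19 (mod 97), t ≡ 36. Hence m ≡ 5473 + 15857·36 = 576325 (mod 1538129).

576325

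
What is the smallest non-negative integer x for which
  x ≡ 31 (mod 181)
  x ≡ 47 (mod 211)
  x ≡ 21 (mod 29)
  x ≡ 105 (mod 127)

The moduli are pairwise coprime; N = 181·211·29·127 = 140657453.
N/181 = 777113; 777113 ≡ 80 (mod 181); 80·43 ≡ 1, so inverse 43.
N/211 = 666623; 666623 ≡ 74 (mod 211); 74·77 ≡ 1, so inverse 77.
N/29 = 4850257; 4850257 ≡ 7 (mod 29); 7·25 ≡ 1, so inverse 25.
N/127 = 1107539; 1107539 ≡ 99 (mod 127); 99·68 ≡ 1, so inverse 68.
x ≡ 31·777113·43 + 47·666623·77 + 21·4850257·25 + 105·1107539·68 = 13902613651.
13902613651 mod 140657453 = 118183257.

118183257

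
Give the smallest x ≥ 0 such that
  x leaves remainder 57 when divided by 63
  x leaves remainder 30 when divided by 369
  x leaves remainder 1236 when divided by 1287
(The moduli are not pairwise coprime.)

293385

gcd(63, 369) = 9 and 9 | (30 − 57), so the pair is consistent; merging gives x ≡ 1506 (mod 2583), where 2583 = lcm(63, 369).
gcd(2583, 1287) = 9 and 9 | (1236 − 1506), so the pair is consistent; merging gives x ≡ 293385 (mod 369369), where 369369 = lcm(2583, 1287).
The solution is unique modulo lcm(63, 369, 1287) = 369369.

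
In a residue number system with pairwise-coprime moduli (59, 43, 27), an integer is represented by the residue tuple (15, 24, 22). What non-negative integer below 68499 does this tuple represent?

The moduli are pairwise coprime; N = 59·43·27 = 68499.
N/59 = 1161; 1161 ≡ 40 (mod 59); 40·31 ≡ 1, so inverse 31.
N/43 = 1593; 1593 ≡ 2 (mod 43); 2·22 ≡ 1, so inverse 22.
N/27 = 2537; 2537 ≡ 26 (mod 27); 26·26 ≡ 1, so inverse 26.
x ≡ 15·1161·31 + 24·1593·22 + 22·2537·26 = 2832133.
2832133 mod 68499 = 23674.

23674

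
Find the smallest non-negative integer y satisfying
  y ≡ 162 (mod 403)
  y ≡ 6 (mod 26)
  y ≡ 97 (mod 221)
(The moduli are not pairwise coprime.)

gcd(403, 26) = 13 and 13 | (6 − 162), so the pair is consistent; merging gives y ≡ 162 (mod 806), where 806 = lcm(403, 26).
gcd(806, 221) = 13 and 13 | (97 − 162), so the pair is consistent; merging gives y ≡ 12252 (mod 13702), where 13702 = lcm(806, 221).
The solution is unique modulo lcm(403, 26, 221) = 13702.

12252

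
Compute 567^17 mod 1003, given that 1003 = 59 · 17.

720

Mod 59: 567 ≡ 36; 36^17 ≡ 12 (mod 59).
Mod 17: 567 ≡ 6; by Fermat, exponent reduces to 17 mod 16 = 1; 6^1 ≡ 6 (mod 17).
Combine by CRT: x ≡ 12 (mod 59), x ≡ 6 (mod 17) ⇒ x ≡ 720 (mod 1003).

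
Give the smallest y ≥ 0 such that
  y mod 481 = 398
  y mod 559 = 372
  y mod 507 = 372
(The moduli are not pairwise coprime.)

676203

gcd(481, 559) = 13 and 13 | (372 − 398), so the pair is consistent; merging gives y ≡ 14347 (mod 20683), where 20683 = lcm(481, 559).
gcd(20683, 507) = 13 and 13 | (372 − 14347), so the pair is consistent; merging gives y ≡ 676203 (mod 806637), where 806637 = lcm(20683, 507).
The solution is unique modulo lcm(481, 559, 507) = 806637.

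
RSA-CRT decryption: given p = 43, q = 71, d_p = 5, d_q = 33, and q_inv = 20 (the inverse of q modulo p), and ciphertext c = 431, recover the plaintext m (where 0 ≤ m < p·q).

m₁ = c^(d_p) mod p: c ≡ 1 (mod 43), and 1^5 mod 43 = 1.
m₂ = c^(d_q) mod q: c ≡ 5 (mod 71), and 5^33 mod 71 = 54.
h = q_inv·(m₁ − m₂) mod p = 20·(1 − 54) mod 43 = 15.
m = m₂ + h·q = 54 + 15·71 = 1119.

1119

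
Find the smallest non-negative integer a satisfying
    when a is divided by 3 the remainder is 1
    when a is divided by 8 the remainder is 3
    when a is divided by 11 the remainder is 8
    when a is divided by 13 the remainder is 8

The moduli are pairwise coprime; N = 3·8·11·13 = 3432.
N/3 = 1144; 1144 ≡ 1 (mod 3), inverse 1.
N/8 = 429; 429 ≡ 5 (mod 8); 5·5 ≡ 1, so inverse 5.
N/11 = 312; 312 ≡ 4 (mod 11); 4·3 ≡ 1, so inverse 3.
N/13 = 264; 264 ≡ 4 (mod 13); 4·10 ≡ 1, so inverse 10.
a ≡ 1·1144·1 + 3·429·5 + 8·312·3 + 8·264·10 = 36187.
36187 mod 3432 = 1867.

1867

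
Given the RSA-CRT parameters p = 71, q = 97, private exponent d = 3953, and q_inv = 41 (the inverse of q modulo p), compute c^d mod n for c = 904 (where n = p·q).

d_p = d mod (p−1) = 3953 mod 70 = 33; d_q = d mod (q−1) = 17.
m₁ = c^(d_p) mod p: c ≡ 52 (mod 71), and 52^33 mod 71 = 59.
m₂ = c^(d_q) mod q: c ≡ 31 (mod 97), and 31^17 mod 97 = 48.
h = q_inv·(m₁ − m₂) mod p = 41·(59 − 48) mod 71 = 25.
m = m₂ + h·q = 48 + 25·97 = 2473.

2473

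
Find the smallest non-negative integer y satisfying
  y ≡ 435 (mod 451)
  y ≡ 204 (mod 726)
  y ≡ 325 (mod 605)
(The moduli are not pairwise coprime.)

gcd(451, 726) = 11 and 11 | (204 − 435), so the pair is consistent; merging gives y ≡ 23436 (mod 29766), where 29766 = lcm(451, 726).
gcd(29766, 605) = 121 and 121 | (325 − 23436), so the pair is consistent; merging gives y ≡ 142500 (mod 148830), where 148830 = lcm(29766, 605).
The solution is unique modulo lcm(451, 726, 605) = 148830.

142500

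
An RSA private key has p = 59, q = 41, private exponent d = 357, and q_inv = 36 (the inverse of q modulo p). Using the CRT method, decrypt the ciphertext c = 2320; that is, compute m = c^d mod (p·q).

1605

d_p = d mod (p−1) = 357 mod 58 = 9; d_q = d mod (q−1) = 37.
m₁ = c^(d_p) mod p: c ≡ 19 (mod 59), and 19^9 mod 59 = 12.
m₂ = c^(d_q) mod q: c ≡ 24 (mod 41), and 24^37 mod 41 = 6.
h = q_inv·(m₁ − m₂) mod p = 36·(12 − 6) mod 59 = 39.
m = m₂ + h·q = 6 + 39·41 = 1605.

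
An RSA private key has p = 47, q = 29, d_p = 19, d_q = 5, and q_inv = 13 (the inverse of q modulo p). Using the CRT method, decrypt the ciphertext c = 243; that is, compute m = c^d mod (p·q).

826

m₁ = c^(d_p) mod p: c ≡ 8 (mod 47), and 8^19 mod 47 = 27.
m₂ = c^(d_q) mod q: c ≡ 11 (mod 29), and 11^5 mod 29 = 14.
h = q_inv·(m₁ − m₂) mod p = 13·(27 − 14) mod 47 = 28.
m = m₂ + h·q = 14 + 28·29 = 826.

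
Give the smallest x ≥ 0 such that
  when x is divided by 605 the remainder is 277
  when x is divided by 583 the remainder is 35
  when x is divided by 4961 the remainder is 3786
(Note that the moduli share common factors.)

827312

Combine the congruences pairwise.
gcd(605, 583) = 11 and 11 | (35 − 277), so the pair is consistent; merging gives x ≡ 25687 (mod 32065), where 32065 = lcm(605, 583).
gcd(32065, 4961) = 121 and 121 | (3786 − 25687), so the pair is consistent; merging gives x ≡ 827312 (mod 1314665), where 1314665 = lcm(32065, 4961).
The solution is unique modulo lcm(605, 583, 4961) = 1314665.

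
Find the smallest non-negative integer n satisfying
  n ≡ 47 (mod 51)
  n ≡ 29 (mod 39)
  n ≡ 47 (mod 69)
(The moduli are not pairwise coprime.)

8258

Combine the congruences pairwise.
gcd(51, 39) = 3 and 3 | (29 − 47), so the pair is consistent; merging gives n ≡ 302 (mod 663), where 663 = lcm(51, 39).
gcd(663, 69) = 3 and 3 | (47 − 302), so the pair is consistent; merging gives n ≡ 8258 (mod 15249), where 15249 = lcm(663, 69).
The solution is unique modulo lcm(51, 39, 69) = 15249.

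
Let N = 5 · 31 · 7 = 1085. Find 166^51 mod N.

461

Mod 5: 166 ≡ 1; by Fermat, exponent reduces to 51 mod 4 = 3; 1^3 ≡ 1 (mod 5).
Mod 31: 166 ≡ 11; by Fermat, exponent reduces to 51 mod 30 = 21; 11^21 ≡ 27 (mod 31).
Mod 7: 166 ≡ 5; by Fermat, exponent reduces to 51 mod 6 = 3; 5^3 ≡ 6 (mod 7).
Combine by CRT: x ≡ 1 (mod 5), x ≡ 27 (mod 31), x ≡ 6 (mod 7) ⇒ x ≡ 461 (mod 1085).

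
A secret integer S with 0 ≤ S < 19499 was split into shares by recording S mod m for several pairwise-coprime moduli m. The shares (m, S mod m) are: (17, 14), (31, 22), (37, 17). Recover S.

9415

The moduli are pairwise coprime; N = 17·31·37 = 19499.
N/17 = 1147; 1147 ≡ 8 (mod 17); 8·15 ≡ 1, so inverse 15.
N/31 = 629; 629 ≡ 9 (mod 31); 9·7 ≡ 1, so inverse 7.
N/37 = 527; 527 ≡ 9 (mod 37); 9·33 ≡ 1, so inverse 33.
S ≡ 14·1147·15 + 22·629·7 + 17·527·33 = 633383.
633383 mod 19499 = 9415.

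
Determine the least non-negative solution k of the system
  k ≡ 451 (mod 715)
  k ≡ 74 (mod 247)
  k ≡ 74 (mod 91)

gcd(715, 247) = 13 and 13 | (74 − 451), so the pair is consistent; merging gives k ≡ 4026 (mod 13585), where 13585 = lcm(715, 247).
gcd(13585, 91) = 13 and 13 | (74 − 4026), so the pair is consistent; merging gives k ≡ 31196 (mod 95095), where 95095 = lcm(13585, 91).
The solution is unique modulo lcm(715, 247, 91) = 95095.

31196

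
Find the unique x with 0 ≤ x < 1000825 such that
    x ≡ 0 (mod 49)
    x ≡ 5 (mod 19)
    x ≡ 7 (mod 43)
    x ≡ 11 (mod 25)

505386

The moduli are pairwise coprime; N = 49·19·43·25 = 1000825.
N/49 = 20425; 20425 ≡ 41 (mod 49); 41·6 ≡ 1, so inverse 6.
N/19 = 52675; 52675 ≡ 7 (mod 19); 7·11 ≡ 1, so inverse 11.
N/43 = 23275; 23275 ≡ 12 (mod 43); 12·18 ≡ 1, so inverse 18.
N/25 = 40033; 40033 ≡ 8 (mod 25); 8·22 ≡ 1, so inverse 22.
x ≡ 0·20425·6 + 5·52675·11 + 7·23275·18 + 11·40033·22 = 15517761.
15517761 mod 1000825 = 505386.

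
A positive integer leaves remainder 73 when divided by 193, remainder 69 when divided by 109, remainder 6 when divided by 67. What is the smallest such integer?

The moduli are pairwise coprime; M = 193·109·67 = 1409479.
M/193 = 7303; 7303 ≡ 162 (mod 193); 162·56 ≡ 1, so inverse 56.
M/109 = 12931; 12931 ≡ 69 (mod 109); 69·79 ≡ 1, so inverse 79.
M/67 = 21037; 21037 ≡ 66 (mod 67); 66·66 ≡ 1, so inverse 66.
n ≡ 73·7303·56 + 69·12931·79 + 6·21037·66 = 108672197.
108672197 mod 1409479 = 142314.

142314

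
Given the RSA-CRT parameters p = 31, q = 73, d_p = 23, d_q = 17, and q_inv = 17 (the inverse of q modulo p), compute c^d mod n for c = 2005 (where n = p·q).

544

m₁ = c^(d_p) mod p: c ≡ 21 (mod 31), and 21^23 mod 31 = 17.
m₂ = c^(d_q) mod q: c ≡ 34 (mod 73), and 34^17 mod 73 = 33.
h = q_inv·(m₁ − m₂) mod p = 17·(17 − 33) mod 31 = 7.
m = m₂ + h·q = 33 + 7·73 = 544.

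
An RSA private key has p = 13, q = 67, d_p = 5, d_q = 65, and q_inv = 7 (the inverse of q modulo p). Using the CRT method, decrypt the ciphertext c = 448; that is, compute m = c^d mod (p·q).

587

m₁ = c^(d_p) mod p: c ≡ 6 (mod 13), and 6^5 mod 13 = 2.
m₂ = c^(d_q) mod q: c ≡ 46 (mod 67), and 46^65 mod 67 = 51.
h = q_inv·(m₁ − m₂) mod p = 7·(2 − 51) mod 13 = 8.
m = m₂ + h·q = 51 + 8·67 = 587.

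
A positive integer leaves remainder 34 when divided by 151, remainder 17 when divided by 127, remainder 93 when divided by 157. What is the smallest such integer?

18305

The moduli are pairwise coprime; M = 151·127·157 = 3010789.
M/151 = 19939; 19939 ≡ 7 (mod 151); 7·108 ≡ 1, so inverse 108.
M/127 = 23707; 23707 ≡ 85 (mod 127); 85·3 ≡ 1, so inverse 3.
M/157 = 19177; 19177 ≡ 23 (mod 157); 23·41 ≡ 1, so inverse 41.
N ≡ 34·19939·108 + 17·23707·3 + 93·19177·41 = 147546966.
147546966 mod 3010789 = 18305.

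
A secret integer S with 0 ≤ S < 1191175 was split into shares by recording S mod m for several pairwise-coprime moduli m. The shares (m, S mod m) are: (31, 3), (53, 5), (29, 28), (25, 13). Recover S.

924113

The moduli are pairwise coprime; N = 31·53·29·25 = 1191175.
N/31 = 38425; 38425 ≡ 16 (mod 31); 16·2 ≡ 1, so inverse 2.
N/53 = 22475; 22475 ≡ 3 (mod 53); 3·18 ≡ 1, so inverse 18.
N/29 = 41075; 41075 ≡ 11 (mod 29); 11·8 ≡ 1, so inverse 8.
N/25 = 47647; 47647 ≡ 22 (mod 25); 22·8 ≡ 1, so inverse 8.
S ≡ 3·38425·2 + 5·22475·18 + 28·41075·8 + 13·47647·8 = 16409388.
16409388 mod 1191175 = 924113.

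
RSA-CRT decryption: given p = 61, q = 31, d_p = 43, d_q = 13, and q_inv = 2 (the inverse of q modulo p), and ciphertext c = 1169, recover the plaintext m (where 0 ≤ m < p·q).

m₁ = c^(d_p) mod p: c ≡ 10 (mod 61), and 10^43 mod 61 = 30.
m₂ = c^(d_q) mod q: c ≡ 22 (mod 31), and 22^13 mod 31 = 13.
h = q_inv·(m₁ − m₂) mod p = 2·(30 − 13) mod 61 = 34.
m = m₂ + h·q = 13 + 34·31 = 1067.

1067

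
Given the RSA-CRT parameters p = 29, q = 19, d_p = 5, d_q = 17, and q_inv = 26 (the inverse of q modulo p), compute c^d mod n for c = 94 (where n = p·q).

m₁ = c^(d_p) mod p: c ≡ 7 (mod 29), and 7^5 mod 29 = 16.
m₂ = c^(d_q) mod q: c ≡ 18 (mod 19), and 18^17 mod 19 = 18.
h = q_inv·(m₁ − m₂) mod p = 26·(16 − 18) mod 29 = 6.
m = m₂ + h·q = 18 + 6·19 = 132.

132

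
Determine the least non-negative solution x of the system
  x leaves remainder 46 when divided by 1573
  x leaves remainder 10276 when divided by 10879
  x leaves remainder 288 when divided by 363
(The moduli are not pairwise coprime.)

gcd(1573, 10879) = 11 and 11 | (10276 − 46), so the pair is consistent; merging gives x ≡ 75550 (mod 1555697), where 1555697 = lcm(1573, 10879).
gcd(1555697, 363) = 121 and 121 | (288 − 75550), so the pair is consistent; merging gives x ≡ 1631247 (mod 4667091), where 4667091 = lcm(1555697, 363).
The solution is unique modulo lcm(1573, 10879, 363) = 4667091.

1631247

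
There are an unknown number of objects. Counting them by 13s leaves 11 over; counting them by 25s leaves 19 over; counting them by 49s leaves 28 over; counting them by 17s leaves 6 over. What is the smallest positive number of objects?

78869

The moduli are pairwise coprime; M = 13·25·49·17 = 270725.
M/13 = 20825; 20825 ≡ 12 (mod 13); 12·12 ≡ 1, so inverse 12.
M/25 = 10829; 10829 ≡ 4 (mod 25); 4·19 ≡ 1, so inverse 19.
M/49 = 5525; 5525 ≡ 37 (mod 49); 37·4 ≡ 1, so inverse 4.
M/17 = 15925; 15925 ≡ 13 (mod 17); 13·4 ≡ 1, so inverse 4.
N ≡ 11·20825·12 + 19·10829·19 + 28·5525·4 + 6·15925·4 = 7659169.
7659169 mod 270725 = 78869.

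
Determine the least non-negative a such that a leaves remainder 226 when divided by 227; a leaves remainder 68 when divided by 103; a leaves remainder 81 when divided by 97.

1547231

The moduli are pairwise coprime; N = 227·103·97 = 2267957.
N/227 = 9991; 9991 ≡ 3 (mod 227); 3·76 ≡ 1, so inverse 76.
N/103 = 22019; 22019 ≡ 80 (mod 103); 80·94 ≡ 1, so inverse 94.
N/97 = 23381; 23381 ≡ 4 (mod 97); 4·73 ≡ 1, so inverse 73.
a ≡ 226·9991·76 + 68·22019·94 + 81·23381·73 = 450602717.
450602717 mod 2267957 = 1547231.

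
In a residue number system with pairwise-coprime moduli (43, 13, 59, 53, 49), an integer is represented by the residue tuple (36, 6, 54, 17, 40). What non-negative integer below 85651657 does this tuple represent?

47876666

The moduli are pairwise coprime; N = 43·13·59·53·49 = 85651657.
N/43 = 1991899; 1991899 ≡ 10 (mod 43); 10·13 ≡ 1, so inverse 13.
N/13 = 6588589; 6588589 ≡ 7 (mod 13); 7·2 ≡ 1, so inverse 2.
N/59 = 1451723; 1451723 ≡ 28 (mod 59); 28·19 ≡ 1, so inverse 19.
N/53 = 1616069; 1616069 ≡ 46 (mod 53); 46·15 ≡ 1, so inverse 15.
N/49 = 1747993; 1747993 ≡ 16 (mod 49); 16·46 ≡ 1, so inverse 46.
x ≡ 36·1991899·13 + 6·6588589·2 + 54·1451723·19 + 17·1616069·15 + 40·1747993·46 = 6129144313.
6129144313 mod 85651657 = 47876666.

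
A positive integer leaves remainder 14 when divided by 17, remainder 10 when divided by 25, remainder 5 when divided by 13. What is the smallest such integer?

5335

The moduli are pairwise coprime; N = 17·25·13 = 5525.
N/17 = 325; 325 ≡ 2 (mod 17); 2·9 ≡ 1, so inverse 9.
N/25 = 221; 221 ≡ 21 (mod 25); 21·6 ≡ 1, so inverse 6.
N/13 = 425; 425 ≡ 9 (mod 13); 9·3 ≡ 1, so inverse 3.
x ≡ 14·325·9 + 10·221·6 + 5·425·3 = 60585.
60585 mod 5525 = 5335.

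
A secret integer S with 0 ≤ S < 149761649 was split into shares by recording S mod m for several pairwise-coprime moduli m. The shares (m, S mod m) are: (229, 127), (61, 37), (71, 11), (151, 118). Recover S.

From S ≡ 127 (mod 229) write S = 127 + 229t. Substituting into S ≡ 37 (mod 61) gives 229t ≡ 32 (mod 61), and since 46⁻¹ ≡ 4 (mod 61), t ≡ 6. Hence S ≡ 127 + 229·6 = 1501 (mod 13969).
From S ≡ 1501 (mod 13969) write S = 1501 + 13969t. Substituting into S ≡ 11 (mod 71) gives 13969t ≡ 1 (mod 71), and since 53⁻¹ ≡ 67 (mod 71), t ≡ 67. Hence S ≡ 1501 + 13969·67 = 937424 (mod 991799).
From S ≡ 937424 (mod 991799) write S = 937424 + 991799t. Substituting into S ≡ 118 (mod 151) gives 991799t ≡ 102 (mod 151), and since 31⁻¹ ≡ 39 (mod 151), t ≡ 52. Hence S ≡ 937424 + 991799·52 = 52510972 (mod 149761649).

52510972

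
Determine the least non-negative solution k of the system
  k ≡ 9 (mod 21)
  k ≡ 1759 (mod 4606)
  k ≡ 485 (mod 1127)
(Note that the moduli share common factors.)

gcd(21, 4606) = 7 and 7 | (1759 − 9), so the pair is consistent; merging gives k ≡ 10971 (mod 13818), where 13818 = lcm(21, 4606).
gcd(13818, 1127) = 49 and 49 | (485 − 10971), so the pair is consistent; merging gives k ≡ 259695 (mod 317814), where 317814 = lcm(13818, 1127).
The solution is unique modulo lcm(21, 4606, 1127) = 317814.

259695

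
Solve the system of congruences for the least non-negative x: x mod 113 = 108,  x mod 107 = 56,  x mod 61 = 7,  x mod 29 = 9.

10631148

Combine the congruences pairwise.
From x ≡ 108 (mod 113) write x = 108 + 113t. Substituting into x ≡ 56 (mod 107) gives 113t ≡ 55 (mod 107), and since 6⁻¹ ≡ 18 (mod 107), t ≡ 27. Hence x ≡ 108 + 113·27 = 3159 (mod 12091).
From x ≡ 3159 (mod 12091) write x = 3159 + 12091t. Substituting into x ≡ 7 (mod 61) gives 12091t ≡ 20 (mod 61), and since 13⁻¹ ≡ 47 (mod 61), t ≡ 25. Hence x ≡ 3159 + 12091·25 = 305434 (mod 737551).
From x ≡ 305434 (mod 737551) write x = 305434 + 737551t. Substituting into x ≡ 9 (mod 29) gives 737551t ≡ 3 (mod 29), and since 23⁻¹ ≡ 24 (mod 29), t ≡ 14. Hence x ≡ 305434 + 737551·14 = 10631148 (mod 21388979).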